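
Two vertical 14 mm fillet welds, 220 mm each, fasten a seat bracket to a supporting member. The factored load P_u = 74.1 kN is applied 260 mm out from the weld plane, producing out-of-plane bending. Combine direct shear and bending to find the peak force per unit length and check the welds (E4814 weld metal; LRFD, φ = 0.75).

E48XX → F_EXX = 480 MPa.
L_w = 2 × 220 = 440 mm; section modulus (unit throat) S = 2 × L²/6 = 16130 mm².
Direct shear f_v = P/L_w = 74.1×10³/440 = 168.4 N/mm.
Moment M = P × e = 74.1×10³ × 260 = 19266000 N·mm; bending f_b = M/S = 1194 N/mm.
f_max = √(f_v² + f_b²) = √(168.4² + 1194²) = 1206 N/mm.
φr_n = 0.75 × 0.6 × 480 × (0.707 × 14) = 2138 N/mm → adequate.

f_max ≈ 1210 N/mm; adequate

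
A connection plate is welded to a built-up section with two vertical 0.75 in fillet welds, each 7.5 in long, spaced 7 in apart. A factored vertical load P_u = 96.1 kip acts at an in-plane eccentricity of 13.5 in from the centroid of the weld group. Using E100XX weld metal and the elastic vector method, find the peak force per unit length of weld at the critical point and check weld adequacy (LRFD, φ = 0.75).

E100XX → F_EXX = 100 ksi.
Total weld length L_w = 15 in. Treat welds as unit-width lines.
Polar moment about centroid: J = 2[d³/12 + d(b/2)²] = 2[7.5³/12 + 7.5×3.5²] = 254.1 in³.
Direct shear f_v = P/L_w = 96.1 / 15 = 6.407 kip/in (vertical).
Torsion M = P·e = 96.1 × 13.5 = 1297.3 kip·in.
Critical point at (x, y) = (3.5, 3.75) from centroid. f_tx = M·y/J = 19.15 kip/in; f_ty = M·x/J = 17.87 kip/in.
Resultant f_max = √[f_tx² + (f_v + f_ty)²] = √[19.15² + (6.407 + 17.87)²] = 30.92 kip/in.
Capacity per unit length: φr_n = 0.75 × 0.6 × 100 × (0.707 × 0.75) = 23.86 kip/in.
30.92 > 23.86 → NOT adequate.

f_max ≈ 30.9 kip/in; NOT adequate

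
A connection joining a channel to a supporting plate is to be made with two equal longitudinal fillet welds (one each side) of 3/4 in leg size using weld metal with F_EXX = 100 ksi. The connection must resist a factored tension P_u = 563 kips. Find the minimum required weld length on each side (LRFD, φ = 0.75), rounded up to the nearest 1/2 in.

L = 12 in on each side

Throat t_e = 0.707 × 0.75 = 0.5302 in.
φr_n = 0.75 × 0.6 × 100 × 0.5302 = 23.86 kips/in.
L_req = P_u / φr_n = 563 / 23.86 = 23.59 in total.
Per side: 23.59 / 2 = 11.8 in.
Round up → use L = 12 in on each side.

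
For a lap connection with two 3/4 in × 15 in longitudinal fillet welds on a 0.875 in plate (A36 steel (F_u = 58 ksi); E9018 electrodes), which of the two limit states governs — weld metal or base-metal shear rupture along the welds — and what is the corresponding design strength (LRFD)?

φR_n ≈ 644 kips (weld metal governs)

E90XX → F_EXX = 90 ksi.
t_e = 0.707 × 0.75 = 0.5302 in; L = 30 in.
Weld metal: φR_n = 0.75 × 0.6 × 90 × 0.5302 × 30 = 644.3 kips.
Base metal (shear rupture): φR_n = 0.75 × 0.6 × 58 × 0.875 × 30 = 685.1 kips.
Governing: weld metal.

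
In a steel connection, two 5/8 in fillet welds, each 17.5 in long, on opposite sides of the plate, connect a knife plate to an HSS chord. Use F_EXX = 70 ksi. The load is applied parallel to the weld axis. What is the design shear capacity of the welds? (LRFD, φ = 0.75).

φR_n ≈ 487 kip

Effective throat t_e = 0.707 × 0.625 = 0.4419 in.
Total length L = 35 in; A_we = 0.4419 × 35 = 15.47 in².
F_nw = 0.6 F_EXX = 0.6 × 70 = 42 ksi.
φR_n = 0.75 × 42 × 15.47 = 487.2 kip.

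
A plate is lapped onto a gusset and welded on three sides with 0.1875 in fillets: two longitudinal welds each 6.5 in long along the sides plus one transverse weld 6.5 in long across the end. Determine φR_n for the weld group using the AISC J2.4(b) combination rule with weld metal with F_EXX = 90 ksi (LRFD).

t_e = 0.707 × 0.1875 = 0.1326 in.
R_nwl = 0.6 × 90 × 0.1326 × 13 = 93.06 kip (longitudinal, 2 welds).
R_nwt = 0.6 × 90 × 0.1326 × 6.5 = 46.53 kip (transverse, base value).
(i) R_nwl + R_nwt = 139.6 kip; (ii) 0.85 R_nwl + 1.5 R_nwt = 148.9 kip.
R_n = max = 148.9 kip [governs: (ii)]; φR_n = 111.7 kip.

φR_n ≈ 112 kip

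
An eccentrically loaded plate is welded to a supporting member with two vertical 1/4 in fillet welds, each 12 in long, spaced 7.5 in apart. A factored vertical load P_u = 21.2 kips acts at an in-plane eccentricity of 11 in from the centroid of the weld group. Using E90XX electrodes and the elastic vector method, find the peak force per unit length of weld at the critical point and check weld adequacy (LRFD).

E90XX → F_EXX = 90 ksi.
Total weld length L_w = 24 in. Treat welds as unit-width lines.
Polar moment about centroid: J = 2[d³/12 + d(b/2)²] = 2[12³/12 + 12×3.75²] = 625.5 in³.
Direct shear f_v = P/L_w = 21.2 / 24 = 0.8833 kip/in (vertical).
Torsion M = P·e = 21.2 × 11 = 233.2 kip·in.
Critical point at (x, y) = (3.75, 6) from centroid. f_tx = M·y/J = 2.237 kip/in; f_ty = M·x/J = 1.398 kip/in.
Resultant f_max = √[f_tx² + (f_v + f_ty)²] = √[2.237² + (0.8833 + 1.398)²] = 3.195 kip/in.
Capacity per unit length: φr_n = 0.75 × 0.6 × 90 × (0.707 × 0.25) = 7.158 kip/in.
3.195 ≤ 7.158 → adequate.

f_max ≈ 3.2 kip/in; adequate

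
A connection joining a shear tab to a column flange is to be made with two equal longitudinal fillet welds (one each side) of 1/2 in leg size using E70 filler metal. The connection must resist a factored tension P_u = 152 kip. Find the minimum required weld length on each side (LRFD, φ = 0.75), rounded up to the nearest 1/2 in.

L = 7 in on each side

E70XX → F_EXX = 70 ksi.
Throat t_e = 0.707 × 0.5 = 0.3535 in.
φr_n = 0.75 × 0.6 × 70 × 0.3535 = 11.14 kip/in.
L_req = P_u / φr_n = 152 / 11.14 = 13.65 in total.
Per side: 13.65 / 2 = 6.825 in.
Round up → use L = 7 in on each side.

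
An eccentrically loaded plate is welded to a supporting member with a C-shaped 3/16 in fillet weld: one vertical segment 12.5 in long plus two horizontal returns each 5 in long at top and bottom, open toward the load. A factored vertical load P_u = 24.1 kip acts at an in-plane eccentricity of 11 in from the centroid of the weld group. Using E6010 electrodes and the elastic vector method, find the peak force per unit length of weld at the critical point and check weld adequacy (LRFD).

E60XX → F_EXX = 60 ksi.
Total weld length L_w = 22.5 in. Treat welds as unit-width lines.
Centroid: x̄ = 2×5×2.5 / 22.5 = 1.111 in from the vertical weld.
Polar moment about centroid: J = I_x + I_y = [12.5³/12 + 2×5×6.25²] + [12.5×1.111² + 2(5³/12 + 5×1.389²)] = 608.9 in³.
Direct shear f_v = P/L_w = 24.1 / 22.5 = 1.071 kip/in (vertical).
Torsion M = P·e = 24.1 × 11 = 265.1 kip·in.
Critical point at (x, y) = (3.889, 6.25) from centroid. f_tx = M·y/J = 2.721 kip/in; f_ty = M·x/J = 1.693 kip/in.
Resultant f_max = √[f_tx² + (f_v + f_ty)²] = √[2.721² + (1.071 + 1.693)²] = 3.879 kip/in.
Capacity per unit length: φr_n = 0.75 × 0.6 × 60 × (0.707 × 0.1875) = 3.579 kip/in.
3.879 > 3.579 → NOT adequate.

f_max ≈ 3.88 kip/in; NOT adequate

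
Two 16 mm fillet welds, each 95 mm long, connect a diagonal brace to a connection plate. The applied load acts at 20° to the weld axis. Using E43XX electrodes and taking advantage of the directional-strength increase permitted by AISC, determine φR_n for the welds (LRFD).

E43XX → F_EXX = 430 MPa.
t_e = 0.707 × 16 = 11.31 mm; A_we = 11.31 × 190 = 2149 mm².
Directional factor: 1.0 + 0.5 sin^1.5(20°) = 1.1.
F_nw = 0.6 × 430 × 1.1 = 283.8 MPa.
φR_n = 0.75 × 283.8 × 2149 × 10⁻³ = 457.5 kN.

φR_n ≈ 457 kN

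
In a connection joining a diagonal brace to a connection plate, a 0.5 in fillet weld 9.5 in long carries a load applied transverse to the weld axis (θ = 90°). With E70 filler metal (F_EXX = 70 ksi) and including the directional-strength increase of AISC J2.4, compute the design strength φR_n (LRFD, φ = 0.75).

t_e = 0.707 × 0.5 = 0.3535 in; A_we = 0.3535 × 9.5 = 3.358 in².
Directional factor: 1.0 + 0.5 sin^1.5(90°) = 1.5.
F_nw = 0.6 × 70 × 1.5 = 63 ksi.
φR_n = 0.75 × 63 × 3.358 = 158.7 kip.

φR_n ≈ 159 kip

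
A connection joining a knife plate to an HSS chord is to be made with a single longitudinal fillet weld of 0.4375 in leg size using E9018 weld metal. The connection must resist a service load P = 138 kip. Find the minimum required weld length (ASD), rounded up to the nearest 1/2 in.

L = 17 in

E90XX → F_EXX = 90 ksi.
Throat t_e = 0.707 × 0.4375 = 0.3093 in.
r_n/Ω = (0.6 × 90 × 0.3093) / 2.0 = 8.351 kip/in.
L_req = P / (r_n/Ω) = 138 / 8.351 = 16.52 in total.
Round up → use L = 17 in.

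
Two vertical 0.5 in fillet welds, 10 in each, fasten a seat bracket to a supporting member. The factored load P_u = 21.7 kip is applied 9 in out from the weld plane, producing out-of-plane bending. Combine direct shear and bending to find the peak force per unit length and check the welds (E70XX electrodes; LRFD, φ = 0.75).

f_max ≈ 5.96 kip/in; adequate

E70XX → F_EXX = 70 ksi.
L_w = 2 × 10 = 20 in; section modulus (unit throat) S = 2 × L²/6 = 33.33 in².
Direct shear f_v = P/L_w = 21.7/20 = 1.085 kip/in.
Moment M = P × e = 21.7 × 9 = 195.3 kip·in; bending f_b = M/S = 5.859 kip/in.
f_max = √(f_v² + f_b²) = √(1.085² + 5.859²) = 5.959 kip/in.
φr_n = 0.75 × 0.6 × 70 × (0.707 × 0.5) = 11.14 kip/in → adequate.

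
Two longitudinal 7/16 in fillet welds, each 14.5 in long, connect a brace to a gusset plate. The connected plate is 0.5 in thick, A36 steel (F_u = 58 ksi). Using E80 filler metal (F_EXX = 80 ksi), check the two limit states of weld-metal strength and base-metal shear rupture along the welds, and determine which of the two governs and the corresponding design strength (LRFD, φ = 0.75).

φR_n ≈ 323 kips (weld metal governs)

t_e = 0.707 × 0.4375 = 0.3093 in; L = 29 in.
Weld metal: φR_n = 0.75 × 0.6 × 80 × 0.3093 × 29 = 322.9 kips.
Base metal (shear rupture): φR_n = 0.75 × 0.6 × 58 × 0.5 × 29 = 378.4 kips.
Governing: weld metal.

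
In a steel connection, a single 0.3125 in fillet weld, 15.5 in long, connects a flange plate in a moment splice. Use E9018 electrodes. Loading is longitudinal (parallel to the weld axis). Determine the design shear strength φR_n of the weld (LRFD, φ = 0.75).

φR_n ≈ 139 kips

E90XX → F_EXX = 90 ksi.
Effective throat t_e = 0.707 × 0.3125 = 0.2209 in.
Total length L = 15.5 in; A_we = 0.2209 × 15.5 = 3.425 in².
F_nw = 0.6 F_EXX = 0.6 × 90 = 54 ksi.
φR_n = 0.75 × 54 × 3.425 = 138.7 kips.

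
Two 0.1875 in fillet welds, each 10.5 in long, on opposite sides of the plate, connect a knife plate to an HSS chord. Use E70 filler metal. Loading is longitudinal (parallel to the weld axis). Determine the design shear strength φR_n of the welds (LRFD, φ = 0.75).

E70XX → F_EXX = 70 ksi.
Effective throat t_e = 0.707 × 0.1875 = 0.1326 in.
Total length L = 21 in; A_we = 0.1326 × 21 = 2.784 in².
F_nw = 0.6 F_EXX = 0.6 × 70 = 42 ksi.
φR_n = 0.75 × 42 × 2.784 = 87.69 kips.

φR_n ≈ 87.7 kips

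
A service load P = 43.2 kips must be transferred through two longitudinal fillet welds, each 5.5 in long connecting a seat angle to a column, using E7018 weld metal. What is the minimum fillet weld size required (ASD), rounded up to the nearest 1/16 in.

w = 5/16 in

E70XX → F_EXX = 70 ksi.
Total weld length L = 11 in.
Required throat t_e = P × Ω / (0.6 F_EXX × L) = 43.2 × 2.0 / (0.6 × 70 × 11) = 0.187 in.
Required leg w = t_e / 0.707 = 0.2645 in → use 5/16 in.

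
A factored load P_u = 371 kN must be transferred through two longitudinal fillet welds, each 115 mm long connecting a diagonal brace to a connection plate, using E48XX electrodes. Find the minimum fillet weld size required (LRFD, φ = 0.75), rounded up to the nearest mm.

w = 11 mm

E48XX → F_EXX = 480 MPa.
Total weld length L = 230 mm.
Required throat t_e = P_u / (φ × 0.6 F_EXX × L) = 371 / (0.75 × 0.6 × 480 × 230 × 10⁻³) = 7.468 mm.
Required leg w = t_e / 0.707 = 10.56 mm → use 11 mm.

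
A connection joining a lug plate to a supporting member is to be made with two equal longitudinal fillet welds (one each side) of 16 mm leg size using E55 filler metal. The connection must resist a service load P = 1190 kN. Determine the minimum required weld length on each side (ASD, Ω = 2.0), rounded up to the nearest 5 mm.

E55XX → F_EXX = 550 MPa.
Throat t_e = 0.707 × 16 = 11.31 mm.
r_n/Ω = (0.6 × 550 × 11.31) / 2.0 = 1866 N/mm = 1.866 kN/mm.
L_req = P / (r_n/Ω) = 1190 / 1.866 = 637.6 mm total.
Per side: 637.6 / 2 = 318.8 mm.
Round up → use L = 320 mm on each side.

L = 320 mm on each side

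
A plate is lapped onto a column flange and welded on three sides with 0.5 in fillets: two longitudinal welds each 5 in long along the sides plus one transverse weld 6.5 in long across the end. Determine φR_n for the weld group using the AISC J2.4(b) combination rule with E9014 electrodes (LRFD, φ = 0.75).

E90XX → F_EXX = 90 ksi.
t_e = 0.707 × 0.5 = 0.3535 in.
R_nwl = 0.6 × 90 × 0.3535 × 10 = 190.9 kips (longitudinal, 2 welds).
R_nwt = 0.6 × 90 × 0.3535 × 6.5 = 124.1 kips (transverse, base value).
(i) R_nwl + R_nwt = 315 kips; (ii) 0.85 R_nwl + 1.5 R_nwt = 348.4 kips.
R_n = max = 348.4 kips [governs: (ii)]; φR_n = 261.3 kips.

φR_n ≈ 261 kips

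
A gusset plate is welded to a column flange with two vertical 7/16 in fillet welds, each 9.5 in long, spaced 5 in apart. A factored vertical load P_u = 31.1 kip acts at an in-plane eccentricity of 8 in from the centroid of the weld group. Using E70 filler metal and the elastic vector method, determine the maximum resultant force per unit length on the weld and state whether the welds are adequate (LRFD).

f_max ≈ 6.04 kip/in; adequate

E70XX → F_EXX = 70 ksi.
Total weld length L_w = 19 in. Treat welds as unit-width lines.
Polar moment about centroid: J = 2[d³/12 + d(b/2)²] = 2[9.5³/12 + 9.5×2.5²] = 261.6 in³.
Direct shear f_v = P/L_w = 31.1 / 19 = 1.637 kip/in (vertical).
Torsion M = P·e = 31.1 × 8 = 248.8 kip·in.
Critical point at (x, y) = (2.5, 4.75) from centroid. f_tx = M·y/J = 4.517 kip/in; f_ty = M·x/J = 2.377 kip/in.
Resultant f_max = √[f_tx² + (f_v + f_ty)²] = √[4.517² + (1.637 + 2.377)²] = 6.043 kip/in.
Capacity per unit length: φr_n = 0.75 × 0.6 × 70 × (0.707 × 0.4375) = 9.743 kip/in.
6.043 ≤ 9.743 → adequate.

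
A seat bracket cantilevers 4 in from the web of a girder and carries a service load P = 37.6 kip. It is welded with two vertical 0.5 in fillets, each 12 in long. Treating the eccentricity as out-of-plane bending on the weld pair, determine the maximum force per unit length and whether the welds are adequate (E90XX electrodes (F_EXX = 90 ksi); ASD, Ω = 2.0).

L_w = 2 × 12 = 24 in; section modulus (unit throat) S = 2 × L²/6 = 48 in².
Direct shear f_v = P/L_w = 37.6/24 = 1.567 kip/in.
Moment M = P × e = 37.6 × 4 = 150.4 kip·in; bending f_b = M/S = 3.133 kip/in.
f_max = √(f_v² + f_b²) = √(1.567² + 3.133²) = 3.503 kip/in.
r_n/Ω = (1/2.0) × 0.6 × 90 × (0.707 × 0.5) = 9.544 kip/in → adequate.

f_max ≈ 3.5 kip/in; adequate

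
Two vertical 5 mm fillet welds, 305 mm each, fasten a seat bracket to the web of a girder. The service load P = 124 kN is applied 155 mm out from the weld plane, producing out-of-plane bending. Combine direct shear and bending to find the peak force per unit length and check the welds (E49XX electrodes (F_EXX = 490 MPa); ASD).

L_w = 2 × 305 = 610 mm; section modulus (unit throat) S = 2 × L²/6 = 31010 mm².
Direct shear f_v = P/L_w = 124×10³/610 = 203.3 N/mm.
Moment M = P × e = 124×10³ × 155 = 19220000 N·mm; bending f_b = M/S = 619.8 N/mm.
f_max = √(f_v² + f_b²) = √(203.3² + 619.8²) = 652.3 N/mm.
r_n/Ω = (1/2.0) × 0.6 × 490 × (0.707 × 5) = 519.6 N/mm → NOT adequate.

f_max ≈ 652 N/mm; NOT adequate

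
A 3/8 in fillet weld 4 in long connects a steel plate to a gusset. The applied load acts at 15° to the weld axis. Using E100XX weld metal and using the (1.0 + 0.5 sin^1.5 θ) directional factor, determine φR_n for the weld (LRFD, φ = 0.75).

φR_n ≈ 50.9 kips

E100XX → F_EXX = 100 ksi.
t_e = 0.707 × 0.375 = 0.2651 in; A_we = 0.2651 × 4 = 1.06 in².
Directional factor: 1.0 + 0.5 sin^1.5(15°) = 1.066.
F_nw = 0.6 × 100 × 1.066 = 63.95 ksi.
φR_n = 0.75 × 63.95 × 1.06 = 50.86 kips.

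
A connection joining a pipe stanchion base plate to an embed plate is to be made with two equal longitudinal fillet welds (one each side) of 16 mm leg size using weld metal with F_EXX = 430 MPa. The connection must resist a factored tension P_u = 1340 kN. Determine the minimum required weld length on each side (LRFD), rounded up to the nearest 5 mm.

Throat t_e = 0.707 × 16 = 11.31 mm.
φr_n = 0.75 × 0.6 × 430 × 11.31 × 10⁻³ = 2.189 kN/mm.
L_req = P_u / φr_n = 1340 / 2.189 = 612.2 mm total.
Per side: 612.2 / 2 = 306.1 mm.
Round up → use L = 310 mm on each side.

L = 310 mm on each side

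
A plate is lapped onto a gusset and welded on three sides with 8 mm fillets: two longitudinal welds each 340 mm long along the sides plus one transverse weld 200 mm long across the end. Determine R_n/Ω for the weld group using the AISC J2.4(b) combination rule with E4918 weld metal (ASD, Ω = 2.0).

R_n/Ω ≈ 732 kN

E49XX → F_EXX = 490 MPa.
t_e = 0.707 × 8 = 5.656 mm.
R_nwl = 0.6 × 490 × 5.656 × 680 × 10⁻³ = 1131 kN (longitudinal, 2 welds).
R_nwt = 0.6 × 490 × 5.656 × 200 × 10⁻³ = 332.6 kN (transverse, base value).
(i) R_nwl + R_nwt = 1463 kN; (ii) 0.85 R_nwl + 1.5 R_nwt = 1460 kN.
R_n = max = 1463 kN [governs: (i)]; R_n/Ω = 731.7 kN.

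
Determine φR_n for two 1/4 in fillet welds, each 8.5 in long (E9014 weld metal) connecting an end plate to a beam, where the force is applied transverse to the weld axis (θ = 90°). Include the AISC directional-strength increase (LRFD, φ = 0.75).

E90XX → F_EXX = 90 ksi.
t_e = 0.707 × 0.25 = 0.1767 in; A_we = 0.1767 × 17 = 3.005 in².
Directional factor: 1.0 + 0.5 sin^1.5(90°) = 1.5.
F_nw = 0.6 × 90 × 1.5 = 81 ksi.
φR_n = 0.75 × 81 × 3.005 = 182.5 kips.

φR_n ≈ 183 kips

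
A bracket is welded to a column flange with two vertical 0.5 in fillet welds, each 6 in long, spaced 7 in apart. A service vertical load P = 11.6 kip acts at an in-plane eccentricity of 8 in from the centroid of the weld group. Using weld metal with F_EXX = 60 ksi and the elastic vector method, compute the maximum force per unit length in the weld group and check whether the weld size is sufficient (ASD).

f_max ≈ 3.14 kip/in; adequate

Total weld length L_w = 12 in. Treat welds as unit-width lines.
Polar moment about centroid: J = 2[d³/12 + d(b/2)²] = 2[6³/12 + 6×3.5²] = 183 in³.
Direct shear f_v = P/L_w = 11.6 / 12 = 0.9667 kip/in (vertical).
Torsion M = P·e = 11.6 × 8 = 92.8 kip·in.
Critical point at (x, y) = (3.5, 3) from centroid. f_tx = M·y/J = 1.521 kip/in; f_ty = M·x/J = 1.775 kip/in.
Resultant f_max = √[f_tx² + (f_v + f_ty)²] = √[1.521² + (0.9667 + 1.775)²] = 3.135 kip/in.
Capacity per unit length: r_n/Ω = (1/2.0) × 0.6 × 60 × (0.707 × 0.5) = 6.363 kip/in.
3.135 ≤ 6.363 → adequate.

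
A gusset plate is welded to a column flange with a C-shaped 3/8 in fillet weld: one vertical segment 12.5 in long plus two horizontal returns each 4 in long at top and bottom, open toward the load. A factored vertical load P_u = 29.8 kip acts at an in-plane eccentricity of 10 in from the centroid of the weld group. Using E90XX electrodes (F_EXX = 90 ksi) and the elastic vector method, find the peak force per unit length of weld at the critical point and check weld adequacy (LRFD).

f_max ≈ 4.98 kip/in; adequate

Total weld length L_w = 20.5 in. Treat welds as unit-width lines.
Centroid: x̄ = 2×4×2 / 20.5 = 0.7805 in from the vertical weld.
Polar moment about centroid: J = I_x + I_y = [12.5³/12 + 2×4×6.25²] + [12.5×0.7805² + 2(4³/12 + 4×1.22²)] = 505.4 in³.
Direct shear f_v = P/L_w = 29.8 / 20.5 = 1.454 kip/in (vertical).
Torsion M = P·e = 29.8 × 10 = 298 kip·in.
Critical point at (x, y) = (3.22, 6.25) from centroid. f_tx = M·y/J = 3.685 kip/in; f_ty = M·x/J = 1.898 kip/in.
Resultant f_max = √[f_tx² + (f_v + f_ty)²] = √[3.685² + (1.454 + 1.898)²] = 4.981 kip/in.
Capacity per unit length: φr_n = 0.75 × 0.6 × 90 × (0.707 × 0.375) = 10.74 kip/in.
4.981 ≤ 10.74 → adequate.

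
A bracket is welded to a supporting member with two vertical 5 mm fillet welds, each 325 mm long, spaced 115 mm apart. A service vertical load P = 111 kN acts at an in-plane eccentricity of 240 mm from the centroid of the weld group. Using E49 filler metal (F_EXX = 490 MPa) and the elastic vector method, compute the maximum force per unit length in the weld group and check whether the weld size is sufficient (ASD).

Total weld length L_w = 650 mm. Treat welds as unit-width lines.
Polar moment about centroid: J = 2[d³/12 + d(b/2)²] = 2[325³/12 + 325×57.5²] = 7870000 mm³.
Direct shear f_v = P/L_w = 111×10³ / 650 = 170.8 N/mm (vertical).
Torsion M = P·e = 111×10³ × 240 = 26640000 N·mm.
Critical point at (x, y) = (57.5, 162.5) from centroid. f_tx = M·y/J = 550 N/mm; f_ty = M·x/J = 194.6 N/mm.
Resultant f_max = √[f_tx² + (f_v + f_ty)²] = √[550² + (170.8 + 194.6)²] = 660.3 N/mm.
Capacity per unit length: r_n/Ω = (1/2.0) × 0.6 × 490 × (0.707 × 5) = 519.6 N/mm.
660.3 > 519.6 → NOT adequate.

f_max ≈ 660 N/mm; NOT adequate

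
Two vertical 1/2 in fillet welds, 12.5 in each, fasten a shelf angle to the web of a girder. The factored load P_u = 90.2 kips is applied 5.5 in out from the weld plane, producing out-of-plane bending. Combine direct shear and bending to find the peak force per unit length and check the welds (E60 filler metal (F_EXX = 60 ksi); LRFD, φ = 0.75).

L_w = 2 × 12.5 = 25 in; section modulus (unit throat) S = 2 × L²/6 = 52.08 in².
Direct shear f_v = P/L_w = 90.2/25 = 3.608 kip/in.
Moment M = P × e = 90.2 × 5.5 = 496.1 kip·in; bending f_b = M/S = 9.525 kip/in.
f_max = √(f_v² + f_b²) = √(3.608² + 9.525²) = 10.19 kip/in.
φr_n = 0.75 × 0.6 × 60 × (0.707 × 0.5) = 9.544 kip/in → NOT adequate.

f_max ≈ 10.2 kip/in; NOT adequate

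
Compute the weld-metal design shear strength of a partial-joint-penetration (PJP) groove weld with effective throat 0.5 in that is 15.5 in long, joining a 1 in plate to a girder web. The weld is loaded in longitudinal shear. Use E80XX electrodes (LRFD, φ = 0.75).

E80XX → F_EXX = 80 ksi.
Effective throat (given) t_e = 0.5 in.
A_we = 0.5 × 15.5 = 7.75 in².
F_nw = 0.6 F_EXX = 48 ksi.
φR_n = 0.75 × 48 × 7.75 = 279 kip.

φR_n ≈ 279 kip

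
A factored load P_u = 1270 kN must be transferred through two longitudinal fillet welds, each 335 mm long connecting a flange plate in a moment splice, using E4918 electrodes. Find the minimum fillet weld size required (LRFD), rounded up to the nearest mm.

E49XX → F_EXX = 490 MPa.
Total weld length L = 670 mm.
Required throat t_e = P_u / (φ × 0.6 F_EXX × L) = 1270 / (0.75 × 0.6 × 490 × 670 × 10⁻³) = 8.596 mm.
Required leg w = t_e / 0.707 = 12.16 mm → use 13 mm.

w = 13 mm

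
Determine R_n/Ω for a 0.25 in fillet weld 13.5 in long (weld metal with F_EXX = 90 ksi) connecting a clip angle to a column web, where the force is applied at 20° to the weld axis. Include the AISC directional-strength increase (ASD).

R_n/Ω ≈ 70.9 kips

t_e = 0.707 × 0.25 = 0.1767 in; A_we = 0.1767 × 13.5 = 2.386 in².
Directional factor: 1.0 + 0.5 sin^1.5(20°) = 1.1.
F_nw = 0.6 × 90 × 1.1 = 59.4 ksi.
R_n/Ω = (59.4 × 2.386) / 2.0 = 70.87 kips.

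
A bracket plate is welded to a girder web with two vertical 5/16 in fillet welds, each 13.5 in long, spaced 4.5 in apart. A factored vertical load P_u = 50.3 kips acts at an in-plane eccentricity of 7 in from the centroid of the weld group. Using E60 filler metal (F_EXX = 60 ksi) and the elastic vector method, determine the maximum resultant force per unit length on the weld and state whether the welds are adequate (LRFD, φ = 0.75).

Total weld length L_w = 27 in. Treat welds as unit-width lines.
Polar moment about centroid: J = 2[d³/12 + d(b/2)²] = 2[13.5³/12 + 13.5×2.25²] = 546.8 in³.
Direct shear f_v = P/L_w = 50.3 / 27 = 1.863 kip/in (vertical).
Torsion M = P·e = 50.3 × 7 = 352.1 kip·in.
Critical point at (x, y) = (2.25, 6.75) from centroid. f_tx = M·y/J = 4.347 kip/in; f_ty = M·x/J = 1.449 kip/in.
Resultant f_max = √[f_tx² + (f_v + f_ty)²] = √[4.347² + (1.863 + 1.449)²] = 5.465 kip/in.
Capacity per unit length: φr_n = 0.75 × 0.6 × 60 × (0.707 × 0.3125) = 5.965 kip/in.
5.465 ≤ 5.965 → adequate.

f_max ≈ 5.46 kip/in; adequate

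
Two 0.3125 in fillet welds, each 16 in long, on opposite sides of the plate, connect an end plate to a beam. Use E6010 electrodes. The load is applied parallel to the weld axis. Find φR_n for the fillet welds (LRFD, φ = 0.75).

E60XX → F_EXX = 60 ksi.
Effective throat t_e = 0.707 × 0.3125 = 0.2209 in.
Total length L = 32 in; A_we = 0.2209 × 32 = 7.07 in².
F_nw = 0.6 F_EXX = 0.6 × 60 = 36 ksi.
φR_n = 0.75 × 36 × 7.07 = 190.9 kips.

φR_n ≈ 191 kips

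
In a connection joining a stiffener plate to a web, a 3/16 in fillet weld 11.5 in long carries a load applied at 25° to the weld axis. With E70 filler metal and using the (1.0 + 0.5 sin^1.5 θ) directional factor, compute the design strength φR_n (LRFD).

φR_n ≈ 54.6 kips

E70XX → F_EXX = 70 ksi.
t_e = 0.707 × 0.1875 = 0.1326 in; A_we = 0.1326 × 11.5 = 1.524 in².
Directional factor: 1.0 + 0.5 sin^1.5(25°) = 1.137.
F_nw = 0.6 × 70 × 1.137 = 47.77 ksi.
φR_n = 0.75 × 47.77 × 1.524 = 54.62 kips.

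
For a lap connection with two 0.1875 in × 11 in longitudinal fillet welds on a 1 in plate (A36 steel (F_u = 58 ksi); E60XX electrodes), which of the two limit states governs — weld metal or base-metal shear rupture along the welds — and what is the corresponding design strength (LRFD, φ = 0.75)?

φR_n ≈ 78.7 kips (weld metal governs)

E60XX → F_EXX = 60 ksi.
t_e = 0.707 × 0.1875 = 0.1326 in; L = 22 in.
Weld metal: φR_n = 0.75 × 0.6 × 60 × 0.1326 × 22 = 78.74 kips.
Base metal (shear rupture): φR_n = 0.75 × 0.6 × 58 × 1 × 22 = 574.2 kips.
Governing: weld metal.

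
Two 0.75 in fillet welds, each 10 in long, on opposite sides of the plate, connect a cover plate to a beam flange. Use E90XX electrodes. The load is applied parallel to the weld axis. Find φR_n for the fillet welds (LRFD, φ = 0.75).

φR_n ≈ 430 kips

E90XX → F_EXX = 90 ksi.
Effective throat t_e = 0.707 × 0.75 = 0.5302 in.
Total length L = 20 in; A_we = 0.5302 × 20 = 10.61 in².
F_nw = 0.6 F_EXX = 0.6 × 90 = 54 ksi.
φR_n = 0.75 × 54 × 10.61 = 429.5 kips.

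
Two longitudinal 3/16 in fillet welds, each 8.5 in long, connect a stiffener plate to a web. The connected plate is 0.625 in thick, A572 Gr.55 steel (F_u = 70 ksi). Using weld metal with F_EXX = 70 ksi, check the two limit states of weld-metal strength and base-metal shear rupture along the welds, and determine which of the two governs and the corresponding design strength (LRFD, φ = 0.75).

t_e = 0.707 × 0.1875 = 0.1326 in; L = 17 in.
Weld metal: φR_n = 0.75 × 0.6 × 70 × 0.1326 × 17 = 70.99 kips.
Base metal (shear rupture): φR_n = 0.75 × 0.6 × 70 × 0.625 × 17 = 334.7 kips.
Governing: weld metal.

φR_n ≈ 71 kips (weld metal governs)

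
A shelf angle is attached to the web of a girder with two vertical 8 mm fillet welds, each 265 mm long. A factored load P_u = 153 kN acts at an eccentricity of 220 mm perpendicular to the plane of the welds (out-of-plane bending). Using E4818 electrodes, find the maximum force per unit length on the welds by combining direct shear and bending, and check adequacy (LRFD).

E48XX → F_EXX = 480 MPa.
L_w = 2 × 265 = 530 mm; section modulus (unit throat) S = 2 × L²/6 = 23410 mm².
Direct shear f_v = P/L_w = 153×10³/530 = 288.7 N/mm.
Moment M = P × e = 153×10³ × 220 = 33660000 N·mm; bending f_b = M/S = 1438 N/mm.
f_max = √(f_v² + f_b²) = √(288.7² + 1438²) = 1467 N/mm.
φr_n = 0.75 × 0.6 × 480 × (0.707 × 8) = 1222 N/mm → NOT adequate.

f_max ≈ 1470 N/mm; NOT adequate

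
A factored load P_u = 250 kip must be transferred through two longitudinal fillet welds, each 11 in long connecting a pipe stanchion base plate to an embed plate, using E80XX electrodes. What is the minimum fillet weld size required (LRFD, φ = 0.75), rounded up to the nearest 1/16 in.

E80XX → F_EXX = 80 ksi.
Total weld length L = 22 in.
Required throat t_e = P_u / (φ × 0.6 F_EXX × L) = 250 / (0.75 × 0.6 × 80 × 22) = 0.3157 in.
Required leg w = t_e / 0.707 = 0.4465 in → use 1/2 in.

w = 1/2 in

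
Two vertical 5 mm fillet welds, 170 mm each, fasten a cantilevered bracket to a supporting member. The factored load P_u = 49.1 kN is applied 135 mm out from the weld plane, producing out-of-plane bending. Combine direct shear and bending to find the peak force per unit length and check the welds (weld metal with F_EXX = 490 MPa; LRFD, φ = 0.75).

f_max ≈ 703 N/mm; adequate

L_w = 2 × 170 = 340 mm; section modulus (unit throat) S = 2 × L²/6 = 9633 mm².
Direct shear f_v = P/L_w = 49.1×10³/340 = 144.4 N/mm.
Moment M = P × e = 49.1×10³ × 135 = 6628500 N·mm; bending f_b = M/S = 688.1 N/mm.
f_max = √(f_v² + f_b²) = √(144.4² + 688.1²) = 703.1 N/mm.
φr_n = 0.75 × 0.6 × 490 × (0.707 × 5) = 779.5 N/mm → adequate.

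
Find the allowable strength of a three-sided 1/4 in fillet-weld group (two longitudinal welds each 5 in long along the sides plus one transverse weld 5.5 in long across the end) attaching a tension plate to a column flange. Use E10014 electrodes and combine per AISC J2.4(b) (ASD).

E100XX → F_EXX = 100 ksi.
t_e = 0.707 × 0.25 = 0.1767 in.
R_nwl = 0.6 × 100 × 0.1767 × 10 = 106 kip (longitudinal, 2 welds).
R_nwt = 0.6 × 100 × 0.1767 × 5.5 = 58.33 kip (transverse, base value).
(i) R_nwl + R_nwt = 164.4 kip; (ii) 0.85 R_nwl + 1.5 R_nwt = 177.6 kip.
R_n = max = 177.6 kip [governs: (ii)]; R_n/Ω = 88.82 kip.

R_n/Ω ≈ 88.8 kip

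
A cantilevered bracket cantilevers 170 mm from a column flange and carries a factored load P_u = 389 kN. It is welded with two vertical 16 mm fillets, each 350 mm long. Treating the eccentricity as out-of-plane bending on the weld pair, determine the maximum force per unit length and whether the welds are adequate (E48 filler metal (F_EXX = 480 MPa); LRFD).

L_w = 2 × 350 = 700 mm; section modulus (unit throat) S = 2 × L²/6 = 40830 mm².
Direct shear f_v = P/L_w = 389×10³/700 = 555.7 N/mm.
Moment M = P × e = 389×10³ × 170 = 66130000 N·mm; bending f_b = M/S = 1620 N/mm.
f_max = √(f_v² + f_b²) = √(555.7² + 1620²) = 1712 N/mm.
φr_n = 0.75 × 0.6 × 480 × (0.707 × 16) = 2443 N/mm → adequate.

f_max ≈ 1710 N/mm; adequate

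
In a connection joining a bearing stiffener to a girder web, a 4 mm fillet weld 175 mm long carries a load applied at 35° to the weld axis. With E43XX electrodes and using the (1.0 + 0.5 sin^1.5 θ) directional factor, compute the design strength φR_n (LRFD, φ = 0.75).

φR_n ≈ 117 kN

E43XX → F_EXX = 430 MPa.
t_e = 0.707 × 4 = 2.828 mm; A_we = 2.828 × 175 = 494.9 mm².
Directional factor: 1.0 + 0.5 sin^1.5(35°) = 1.217.
F_nw = 0.6 × 430 × 1.217 = 314 MPa.
φR_n = 0.75 × 314 × 494.9 × 10⁻³ = 116.6 kN.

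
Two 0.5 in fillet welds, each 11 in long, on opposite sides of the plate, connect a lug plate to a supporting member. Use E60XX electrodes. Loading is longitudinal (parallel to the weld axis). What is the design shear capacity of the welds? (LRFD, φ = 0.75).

E60XX → F_EXX = 60 ksi.
Effective throat t_e = 0.707 × 0.5 = 0.3535 in.
Total length L = 22 in; A_we = 0.3535 × 22 = 7.777 in².
F_nw = 0.6 F_EXX = 0.6 × 60 = 36 ksi.
φR_n = 0.75 × 36 × 7.777 = 210 kip.

φR_n ≈ 210 kip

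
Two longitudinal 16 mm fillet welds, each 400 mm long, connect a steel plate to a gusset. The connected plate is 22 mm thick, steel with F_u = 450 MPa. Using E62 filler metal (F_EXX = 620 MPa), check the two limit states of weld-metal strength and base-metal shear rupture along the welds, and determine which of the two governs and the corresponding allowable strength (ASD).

R_n/Ω ≈ 1680 kN (weld metal governs)

t_e = 0.707 × 16 = 11.31 mm; L = 800 mm.
Weld metal: R_n/Ω = (1/2.0) × 0.6 × 620 × 11.31 × 800 × 10⁻³ = 1683 kN.
Base metal (shear rupture): R_n/Ω = (1/2.0) × 0.6 × 450 × 22 × 800 × 10⁻³ = 2376 kN.
Governing: weld metal.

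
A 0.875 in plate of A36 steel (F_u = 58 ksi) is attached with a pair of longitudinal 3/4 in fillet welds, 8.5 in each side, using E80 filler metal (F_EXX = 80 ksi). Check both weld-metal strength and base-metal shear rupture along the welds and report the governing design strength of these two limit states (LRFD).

t_e = 0.707 × 0.75 = 0.5302 in; L = 17 in.
Weld metal: φR_n = 0.75 × 0.6 × 80 × 0.5302 × 17 = 324.5 kips.
Base metal (shear rupture): φR_n = 0.75 × 0.6 × 58 × 0.875 × 17 = 388.2 kips.
Governing: weld metal.

φR_n ≈ 325 kips (weld metal governs)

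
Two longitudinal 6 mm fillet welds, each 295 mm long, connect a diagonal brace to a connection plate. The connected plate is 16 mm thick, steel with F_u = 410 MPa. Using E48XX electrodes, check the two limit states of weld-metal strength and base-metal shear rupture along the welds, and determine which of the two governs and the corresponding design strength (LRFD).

E48XX → F_EXX = 480 MPa.
t_e = 0.707 × 6 = 4.242 mm; L = 590 mm.
Weld metal: φR_n = 0.75 × 0.6 × 480 × 4.242 × 590 × 10⁻³ = 540.6 kN.
Base metal (shear rupture): φR_n = 0.75 × 0.6 × 410 × 16 × 590 × 10⁻³ = 1742 kN.
Governing: weld metal.

φR_n ≈ 541 kN (weld metal governs)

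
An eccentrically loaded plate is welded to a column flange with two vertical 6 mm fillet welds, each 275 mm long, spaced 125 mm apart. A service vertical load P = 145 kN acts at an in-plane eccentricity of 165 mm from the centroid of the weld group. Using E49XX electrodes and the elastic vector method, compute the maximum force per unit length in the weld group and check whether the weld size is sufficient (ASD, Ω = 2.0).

E49XX → F_EXX = 490 MPa.
Total weld length L_w = 550 mm. Treat welds as unit-width lines.
Polar moment about centroid: J = 2[d³/12 + d(b/2)²] = 2[275³/12 + 275×62.5²] = 5615000 mm³.
Direct shear f_v = P/L_w = 145×10³ / 550 = 263.6 N/mm (vertical).
Torsion M = P·e = 145×10³ × 165 = 23925000 N·mm.
Critical point at (x, y) = (62.5, 137.5) from centroid. f_tx = M·y/J = 585.9 N/mm; f_ty = M·x/J = 266.3 N/mm.
Resultant f_max = √[f_tx² + (f_v + f_ty)²] = √[585.9² + (263.6 + 266.3)²] = 790 N/mm.
Capacity per unit length: r_n/Ω = (1/2.0) × 0.6 × 490 × (0.707 × 6) = 623.6 N/mm.
790 > 623.6 → NOT adequate.

f_max ≈ 790 N/mm; NOT adequate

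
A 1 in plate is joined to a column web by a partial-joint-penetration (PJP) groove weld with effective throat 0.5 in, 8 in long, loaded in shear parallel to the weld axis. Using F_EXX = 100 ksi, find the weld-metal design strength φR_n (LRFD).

φR_n ≈ 180 kips

Effective throat (given) t_e = 0.5 in.
A_we = 0.5 × 8 = 4 in².
F_nw = 0.6 F_EXX = 60 ksi.
φR_n = 0.75 × 60 × 4 = 180 kips.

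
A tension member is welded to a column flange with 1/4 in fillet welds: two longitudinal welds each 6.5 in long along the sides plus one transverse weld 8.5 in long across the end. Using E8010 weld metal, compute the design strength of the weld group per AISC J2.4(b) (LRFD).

φR_n ≈ 151 kips

E80XX → F_EXX = 80 ksi.
t_e = 0.707 × 0.25 = 0.1767 in.
R_nwl = 0.6 × 80 × 0.1767 × 13 = 110.3 kips (longitudinal, 2 welds).
R_nwt = 0.6 × 80 × 0.1767 × 8.5 = 72.11 kips (transverse, base value).
(i) R_nwl + R_nwt = 182.4 kips; (ii) 0.85 R_nwl + 1.5 R_nwt = 201.9 kips.
R_n = max = 201.9 kips [governs: (ii)]; φR_n = 151.4 kips.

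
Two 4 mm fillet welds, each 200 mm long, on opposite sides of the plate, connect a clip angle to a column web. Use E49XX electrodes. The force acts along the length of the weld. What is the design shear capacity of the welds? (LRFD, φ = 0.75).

E49XX → F_EXX = 490 MPa.
Effective throat t_e = 0.707 × 4 = 2.828 mm.
Total length L = 400 mm; A_we = 2.828 × 400 = 1131 mm².
F_nw = 0.6 F_EXX = 0.6 × 490 = 294 MPa.
φR_n = 0.75 × 294 × 1131 × 10⁻³ = 249.4 kN.

φR_n ≈ 249 kN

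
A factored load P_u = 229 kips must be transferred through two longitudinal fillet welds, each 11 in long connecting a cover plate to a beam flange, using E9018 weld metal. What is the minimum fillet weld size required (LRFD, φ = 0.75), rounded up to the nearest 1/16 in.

w = 3/8 in

E90XX → F_EXX = 90 ksi.
Total weld length L = 22 in.
Required throat t_e = P_u / (φ × 0.6 F_EXX × L) = 229 / (0.75 × 0.6 × 90 × 22) = 0.257 in.
Required leg w = t_e / 0.707 = 0.3635 in → use 3/8 in.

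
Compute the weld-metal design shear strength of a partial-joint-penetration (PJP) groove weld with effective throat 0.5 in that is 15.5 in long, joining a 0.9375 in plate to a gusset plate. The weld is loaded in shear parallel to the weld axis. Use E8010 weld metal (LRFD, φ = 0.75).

E80XX → F_EXX = 80 ksi.
Effective throat (given) t_e = 0.5 in.
A_we = 0.5 × 15.5 = 7.75 in².
F_nw = 0.6 F_EXX = 48 ksi.
φR_n = 0.75 × 48 × 7.75 = 279 kip.

φR_n ≈ 279 kip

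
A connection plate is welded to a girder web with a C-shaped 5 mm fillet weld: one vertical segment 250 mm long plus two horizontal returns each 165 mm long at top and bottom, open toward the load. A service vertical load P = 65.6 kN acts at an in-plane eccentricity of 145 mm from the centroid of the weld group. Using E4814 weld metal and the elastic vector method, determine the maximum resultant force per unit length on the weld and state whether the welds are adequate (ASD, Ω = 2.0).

f_max ≈ 290 N/mm; adequate

E48XX → F_EXX = 480 MPa.
Total weld length L_w = 580 mm. Treat welds as unit-width lines.
Centroid: x̄ = 2×165×82.5 / 580 = 46.94 mm from the vertical weld.
Polar moment about centroid: J = I_x + I_y = [250³/12 + 2×165×125²] + [250×46.94² + 2(165³/12 + 165×35.56²)] = 8175000 mm³.
Direct shear f_v = P/L_w = 65.6×10³ / 580 = 113.1 N/mm (vertical).
Torsion M = P·e = 65.6×10³ × 145 = 9512000 N·mm.
Critical point at (x, y) = (118.1, 125) from centroid. f_tx = M·y/J = 145.4 N/mm; f_ty = M·x/J = 137.4 N/mm.
Resultant f_max = √[f_tx² + (f_v + f_ty)²] = √[145.4² + (113.1 + 137.4)²] = 289.6 N/mm.
Capacity per unit length: r_n/Ω = (1/2.0) × 0.6 × 480 × (0.707 × 5) = 509 N/mm.
289.6 ≤ 509 → adequate.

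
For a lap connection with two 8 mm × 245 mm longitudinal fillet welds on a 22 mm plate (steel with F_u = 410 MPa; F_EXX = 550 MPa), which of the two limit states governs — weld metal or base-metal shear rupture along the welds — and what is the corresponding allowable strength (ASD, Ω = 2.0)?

t_e = 0.707 × 8 = 5.656 mm; L = 490 mm.
Weld metal: R_n/Ω = (1/2.0) × 0.6 × 550 × 5.656 × 490 × 10⁻³ = 457.3 kN.
Base metal (shear rupture): R_n/Ω = (1/2.0) × 0.6 × 410 × 22 × 490 × 10⁻³ = 1326 kN.
Governing: weld metal.

R_n/Ω ≈ 457 kN (weld metal governs)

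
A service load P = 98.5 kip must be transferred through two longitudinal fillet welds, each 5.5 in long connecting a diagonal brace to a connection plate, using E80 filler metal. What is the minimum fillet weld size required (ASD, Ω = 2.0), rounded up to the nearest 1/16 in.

w = 9/16 in

E80XX → F_EXX = 80 ksi.
Total weld length L = 11 in.
Required throat t_e = P × Ω / (0.6 F_EXX × L) = 98.5 × 2.0 / (0.6 × 80 × 11) = 0.3731 in.
Required leg w = t_e / 0.707 = 0.5277 in → use 9/16 in.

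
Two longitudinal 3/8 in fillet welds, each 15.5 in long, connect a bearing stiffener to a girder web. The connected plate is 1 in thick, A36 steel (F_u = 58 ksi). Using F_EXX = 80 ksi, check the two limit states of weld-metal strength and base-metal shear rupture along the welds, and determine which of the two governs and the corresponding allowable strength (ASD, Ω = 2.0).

R_n/Ω ≈ 197 kip (weld metal governs)

t_e = 0.707 × 0.375 = 0.2651 in; L = 31 in.
Weld metal: R_n/Ω = (1/2.0) × 0.6 × 80 × 0.2651 × 31 = 197.3 kip.
Base metal (shear rupture): R_n/Ω = (1/2.0) × 0.6 × 58 × 1 × 31 = 539.4 kip.
Governing: weld metal.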